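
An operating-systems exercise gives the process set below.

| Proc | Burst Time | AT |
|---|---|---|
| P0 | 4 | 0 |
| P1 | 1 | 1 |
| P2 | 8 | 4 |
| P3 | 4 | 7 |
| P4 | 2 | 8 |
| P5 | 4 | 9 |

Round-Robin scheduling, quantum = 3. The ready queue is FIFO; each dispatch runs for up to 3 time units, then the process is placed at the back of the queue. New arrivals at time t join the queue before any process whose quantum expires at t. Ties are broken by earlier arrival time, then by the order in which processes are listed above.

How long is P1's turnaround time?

3

Timeline: | P0 0-3 | P1 3-4 | P0 4-5 | P2 5-8 | P3 8-11 | P4 11-13 | P2 13-16 | P5 16-19 | P3 19-20 | P2 20-22 | P5 22-23 |
Completion: P0=5  P1=4  P2=22  P3=20  P4=13  P5=23
Turnaround (C−A): P0=5  P1=3  P2=18  P3=13  P4=5  P5=14
Turnaround(P1) = completion − arrival = 4 − 1 = 3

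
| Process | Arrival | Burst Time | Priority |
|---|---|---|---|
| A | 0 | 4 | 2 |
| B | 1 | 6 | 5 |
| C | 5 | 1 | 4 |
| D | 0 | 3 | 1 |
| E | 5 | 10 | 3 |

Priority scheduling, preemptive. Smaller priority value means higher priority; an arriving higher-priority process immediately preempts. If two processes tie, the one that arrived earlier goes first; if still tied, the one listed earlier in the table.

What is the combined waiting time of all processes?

Gantt: | D 0-3 | A 3-7 | E 7-17 | C 17-18 | B 18-24 |
Completion: A=7  B=24  C=18  D=3  E=17
Turnaround (C−A): A=7  B=23  C=13  D=3  E=12
Waiting = turnaround − burst: A=3, B=17, C=12, D=0, E=2
Total waiting = 3 + 17 + 12 + 0 + 2 = 34

34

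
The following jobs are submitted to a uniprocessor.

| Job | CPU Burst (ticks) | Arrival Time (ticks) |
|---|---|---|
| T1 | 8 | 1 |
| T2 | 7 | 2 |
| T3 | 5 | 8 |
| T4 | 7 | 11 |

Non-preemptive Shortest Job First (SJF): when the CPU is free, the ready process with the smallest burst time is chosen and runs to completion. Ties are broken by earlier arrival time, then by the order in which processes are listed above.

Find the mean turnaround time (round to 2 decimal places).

12.50

Schedule: | idle 0-1 | T1 1-9 | T3 9-14 | T2 14-21 | T4 21-28 |
Completion: T1=9  T2=21  T3=14  T4=28
Turnaround times: T1=8, T2=19, T3=6, T4=17
Average turnaround = (8+19+6+17) / 4 = 50/4 = 12.50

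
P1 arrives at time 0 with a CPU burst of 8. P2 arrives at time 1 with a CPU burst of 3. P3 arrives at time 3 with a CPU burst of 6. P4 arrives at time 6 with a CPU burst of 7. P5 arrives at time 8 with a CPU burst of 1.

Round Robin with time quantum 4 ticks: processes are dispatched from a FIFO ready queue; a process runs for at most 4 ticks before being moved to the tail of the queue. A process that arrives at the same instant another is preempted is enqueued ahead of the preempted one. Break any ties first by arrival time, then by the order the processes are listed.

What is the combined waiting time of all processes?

46

Timeline: | P1 0-4 | P2 4-7 | P3 7-11 | P1 11-15 | P4 15-19 | P5 19-20 | P3 20-22 | P4 22-25 |
Completion: P1=15  P2=7  P3=22  P4=25  P5=20
Waiting = turnaround − burst: P1=7, P2=3, P3=13, P4=12, P5=11
Total waiting = 7 + 3 + 13 + 12 + 11 = 46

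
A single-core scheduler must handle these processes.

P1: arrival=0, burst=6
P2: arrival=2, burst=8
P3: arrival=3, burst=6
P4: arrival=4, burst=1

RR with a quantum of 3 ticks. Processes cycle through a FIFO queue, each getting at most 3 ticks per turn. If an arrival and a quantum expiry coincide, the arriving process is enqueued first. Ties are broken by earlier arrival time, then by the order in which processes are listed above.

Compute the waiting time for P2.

Gantt: | P1 0-3 | P2 3-6 | P3 6-9 | P1 9-12 | P4 12-13 | P2 13-16 | P3 16-19 | P2 19-21 |
Completion: P1=12  P2=21  P3=19  P4=13
Turnaround (C−A): P1=12  P2=19  P3=16  P4=9
Waiting(P2) = turnaround − burst = 19 − 8 = 11

11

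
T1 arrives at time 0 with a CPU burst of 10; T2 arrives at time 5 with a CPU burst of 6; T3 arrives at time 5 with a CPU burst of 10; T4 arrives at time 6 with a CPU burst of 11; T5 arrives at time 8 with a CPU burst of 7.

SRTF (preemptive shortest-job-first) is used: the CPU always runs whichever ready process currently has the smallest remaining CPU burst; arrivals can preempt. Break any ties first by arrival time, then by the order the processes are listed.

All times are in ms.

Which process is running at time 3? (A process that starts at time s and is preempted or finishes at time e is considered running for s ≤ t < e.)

Schedule: | T1 0-10 | T2 10-16 | T5 16-23 | T3 23-33 | T4 33-44 |
Completion: T1=10  T2=16  T3=33  T4=44  T5=23
Turnaround (C−A): T1=10  T2=11  T3=28  T4=38  T5=15

T1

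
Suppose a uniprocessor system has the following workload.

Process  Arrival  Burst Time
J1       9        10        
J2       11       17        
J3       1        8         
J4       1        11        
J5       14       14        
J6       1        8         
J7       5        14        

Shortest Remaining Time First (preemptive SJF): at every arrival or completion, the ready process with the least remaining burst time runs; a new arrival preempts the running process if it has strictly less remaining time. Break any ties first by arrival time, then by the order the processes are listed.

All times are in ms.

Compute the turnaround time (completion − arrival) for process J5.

52

Timeline: | idle 0-1 | J3 1-9 | J6 9-17 | J1 17-27 | J4 27-38 | J7 38-52 | J5 52-66 | J2 66-83 |
Completion: J1=27  J2=83  J3=9  J4=38  J5=66  J6=17  J7=52
Turnaround(J5) = completion − arrival = 66 − 14 = 52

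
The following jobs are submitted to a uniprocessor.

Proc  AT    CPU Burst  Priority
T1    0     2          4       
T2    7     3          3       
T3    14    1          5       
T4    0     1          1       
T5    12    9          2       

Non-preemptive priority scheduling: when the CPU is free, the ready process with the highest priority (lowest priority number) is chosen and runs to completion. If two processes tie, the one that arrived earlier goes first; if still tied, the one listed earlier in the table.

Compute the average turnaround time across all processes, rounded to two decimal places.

Schedule: | T4 0-1 | T1 1-3 | idle 3-7 | T2 7-10 | idle 10-12 | T5 12-21 | T3 21-22 |
Completion: T1=3  T2=10  T3=22  T4=1  T5=21
Turnaround times: T1=3, T2=3, T3=8, T4=1, T5=9
Average turnaround = (3+3+8+1+9) / 5 = 24/5 = 4.80

4.80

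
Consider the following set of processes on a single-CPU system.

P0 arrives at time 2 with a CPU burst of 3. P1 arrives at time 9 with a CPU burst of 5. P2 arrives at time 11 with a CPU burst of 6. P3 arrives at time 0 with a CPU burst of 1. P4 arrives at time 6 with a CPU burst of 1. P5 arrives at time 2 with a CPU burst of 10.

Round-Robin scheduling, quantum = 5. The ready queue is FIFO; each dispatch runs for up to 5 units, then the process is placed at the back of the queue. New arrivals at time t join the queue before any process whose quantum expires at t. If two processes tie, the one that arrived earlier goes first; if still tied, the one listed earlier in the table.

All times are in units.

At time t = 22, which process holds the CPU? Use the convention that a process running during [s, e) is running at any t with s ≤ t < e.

Timeline: | P3 0-1 | idle 1-2 | P0 2-5 | P5 5-10 | P4 10-11 | P1 11-16 | P5 16-21 | P2 21-27 |
Completion: P0=5  P1=16  P2=27  P3=1  P4=11  P5=21
Turnaround (C−A): P0=3  P1=7  P2=16  P3=1  P4=5  P5=19

P2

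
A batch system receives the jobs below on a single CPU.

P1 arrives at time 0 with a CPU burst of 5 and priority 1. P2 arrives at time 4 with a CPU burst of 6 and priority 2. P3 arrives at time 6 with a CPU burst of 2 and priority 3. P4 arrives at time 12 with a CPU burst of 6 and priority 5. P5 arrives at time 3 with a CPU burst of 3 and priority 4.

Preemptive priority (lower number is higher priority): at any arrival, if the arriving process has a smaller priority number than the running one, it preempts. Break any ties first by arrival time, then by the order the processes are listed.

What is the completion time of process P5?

16

Timeline: | P1 0-5 | P2 5-11 | P3 11-13 | P5 13-16 | P4 16-22 |
Completion: P1=5  P2=11  P3=13  P4=22  P5=16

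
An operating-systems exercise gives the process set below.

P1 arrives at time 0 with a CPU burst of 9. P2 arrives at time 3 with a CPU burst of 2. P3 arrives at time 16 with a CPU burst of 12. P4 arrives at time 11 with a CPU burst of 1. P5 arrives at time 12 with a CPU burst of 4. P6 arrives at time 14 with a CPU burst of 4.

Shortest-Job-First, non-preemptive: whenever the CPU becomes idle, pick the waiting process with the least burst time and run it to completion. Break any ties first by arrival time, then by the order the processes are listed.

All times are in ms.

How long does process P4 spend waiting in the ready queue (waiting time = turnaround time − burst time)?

Gantt: | P1 0-9 | P2 9-11 | P4 11-12 | P5 12-16 | P6 16-20 | P3 20-32 |
Completion: P1=9  P2=11  P3=32  P4=12  P5=16  P6=20
Turnaround (C−A): P1=9  P2=8  P3=16  P4=1  P5=4  P6=6
Waiting(P4) = turnaround − burst = 1 − 1 = 0

0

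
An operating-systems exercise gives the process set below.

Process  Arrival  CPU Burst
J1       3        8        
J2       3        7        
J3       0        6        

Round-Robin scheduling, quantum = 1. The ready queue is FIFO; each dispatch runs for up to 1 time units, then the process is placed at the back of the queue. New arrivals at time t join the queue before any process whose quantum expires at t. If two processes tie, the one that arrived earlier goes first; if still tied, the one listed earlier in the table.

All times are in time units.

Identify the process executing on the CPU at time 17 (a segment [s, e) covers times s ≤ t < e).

Timeline: | J3 0-3 | J1 3-4 | J2 4-5 | J3 5-6 | J1 6-7 | J2 7-8 | J3 8-9 | J1 9-10 | J2 10-11 | J3 11-12 | J1 12-13 | J2 13-14 | J1 14-15 | J2 15-16 | J1 16-17 | J2 17-18 | J1 18-19 | J2 19-20 | J1 20-21 |
Completion: J1=21  J2=20  J3=12

J2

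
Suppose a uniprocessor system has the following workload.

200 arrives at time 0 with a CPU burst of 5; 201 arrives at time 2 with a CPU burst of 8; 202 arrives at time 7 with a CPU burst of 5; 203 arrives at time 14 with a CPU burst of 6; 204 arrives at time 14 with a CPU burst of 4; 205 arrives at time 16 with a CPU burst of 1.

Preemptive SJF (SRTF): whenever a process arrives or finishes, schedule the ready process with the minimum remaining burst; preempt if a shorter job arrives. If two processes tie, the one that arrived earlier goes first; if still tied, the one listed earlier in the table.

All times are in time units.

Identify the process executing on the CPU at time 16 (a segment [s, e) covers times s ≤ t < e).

Timeline: | 200 0-5 | 201 5-7 | 202 7-12 | 201 12-16 | 205 16-17 | 201 17-19 | 204 19-23 | 203 23-29 |
Completion: 200=5  201=19  202=12  203=29  204=23  205=17
Turnaround (C−A): 200=5  201=17  202=5  203=15  204=9  205=1

205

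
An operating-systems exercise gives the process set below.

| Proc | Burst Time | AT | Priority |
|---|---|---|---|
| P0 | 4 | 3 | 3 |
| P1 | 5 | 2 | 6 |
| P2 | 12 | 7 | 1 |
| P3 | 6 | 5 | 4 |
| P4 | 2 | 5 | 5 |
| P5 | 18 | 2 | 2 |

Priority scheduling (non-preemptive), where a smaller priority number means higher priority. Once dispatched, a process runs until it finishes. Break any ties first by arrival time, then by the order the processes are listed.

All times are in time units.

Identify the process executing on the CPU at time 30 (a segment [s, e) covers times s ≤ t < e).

Timeline: | idle 0-2 | P5 2-20 | P2 20-32 | P0 32-36 | P3 36-42 | P4 42-44 | P1 44-49 |
Completion: P0=36  P1=49  P2=32  P3=42  P4=44  P5=20

P2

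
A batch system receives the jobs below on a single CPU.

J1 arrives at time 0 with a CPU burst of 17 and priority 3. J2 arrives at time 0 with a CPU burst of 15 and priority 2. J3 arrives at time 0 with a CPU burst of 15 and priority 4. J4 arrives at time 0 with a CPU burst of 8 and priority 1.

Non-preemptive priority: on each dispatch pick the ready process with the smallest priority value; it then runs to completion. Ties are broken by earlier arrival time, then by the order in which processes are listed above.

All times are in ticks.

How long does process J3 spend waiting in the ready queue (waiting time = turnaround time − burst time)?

Schedule: | J4 0-8 | J2 8-23 | J1 23-40 | J3 40-55 |
Completion: J1=40  J2=23  J3=55  J4=8
Waiting(J3) = turnaround − burst = 55 − 15 = 40

40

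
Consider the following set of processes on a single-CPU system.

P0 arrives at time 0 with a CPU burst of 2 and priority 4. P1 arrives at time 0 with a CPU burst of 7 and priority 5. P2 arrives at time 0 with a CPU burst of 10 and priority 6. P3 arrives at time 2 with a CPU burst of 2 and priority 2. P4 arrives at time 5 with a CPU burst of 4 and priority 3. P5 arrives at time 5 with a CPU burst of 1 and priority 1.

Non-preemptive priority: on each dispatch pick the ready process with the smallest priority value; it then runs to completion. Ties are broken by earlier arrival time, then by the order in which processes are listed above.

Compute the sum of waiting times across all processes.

33

Schedule: | P0 0-2 | P3 2-4 | P1 4-11 | P5 11-12 | P4 12-16 | P2 16-26 |
Completion: P0=2  P1=11  P2=26  P3=4  P4=16  P5=12
Turnaround (C−A): P0=2  P1=11  P2=26  P3=2  P4=11  P5=7
Waiting = turnaround − burst: P0=0, P1=4, P2=16, P3=0, P4=7, P5=6
Total waiting = 0 + 4 + 16 + 0 + 7 + 6 = 33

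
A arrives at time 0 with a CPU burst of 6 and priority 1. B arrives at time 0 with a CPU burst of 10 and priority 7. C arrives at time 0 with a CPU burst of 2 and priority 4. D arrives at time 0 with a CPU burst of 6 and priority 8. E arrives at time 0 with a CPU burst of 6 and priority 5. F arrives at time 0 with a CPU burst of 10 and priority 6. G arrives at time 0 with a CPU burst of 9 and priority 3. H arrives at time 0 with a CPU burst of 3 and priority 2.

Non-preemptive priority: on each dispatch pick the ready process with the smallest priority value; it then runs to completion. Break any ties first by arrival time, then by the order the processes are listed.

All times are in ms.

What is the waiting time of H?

6

Gantt: | A 0-6 | H 6-9 | G 9-18 | C 18-20 | E 20-26 | F 26-36 | B 36-46 | D 46-52 |
Completion: A=6  B=46  C=20  D=52  E=26  F=36  G=18  H=9
Turnaround (C−A): A=6  B=46  C=20  D=52  E=26  F=36  G=18  H=9
Waiting(H) = turnaround − burst = 9 − 3 = 6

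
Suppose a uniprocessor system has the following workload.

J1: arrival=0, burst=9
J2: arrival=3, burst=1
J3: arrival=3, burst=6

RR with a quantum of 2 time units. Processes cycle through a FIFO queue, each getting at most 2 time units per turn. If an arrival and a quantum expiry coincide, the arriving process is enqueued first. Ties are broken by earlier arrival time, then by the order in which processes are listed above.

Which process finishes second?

Gantt: | J1 0-4 | J2 4-5 | J3 5-7 | J1 7-9 | J3 9-11 | J1 11-13 | J3 13-15 | J1 15-16 |
Completion: J1=16  J2=5  J3=15
Finish order: J2 → J3 → J1

J3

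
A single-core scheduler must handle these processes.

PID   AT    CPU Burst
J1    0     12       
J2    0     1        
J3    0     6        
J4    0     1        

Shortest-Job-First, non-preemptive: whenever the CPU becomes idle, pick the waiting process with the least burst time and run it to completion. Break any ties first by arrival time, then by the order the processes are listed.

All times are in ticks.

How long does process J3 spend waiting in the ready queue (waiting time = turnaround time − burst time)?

2

Timeline: | J2 0-1 | J4 1-2 | J3 2-8 | J1 8-20 |
Completion: J1=20  J2=1  J3=8  J4=2
Turnaround (C−A): J1=20  J2=1  J3=8  J4=2
Waiting(J3) = turnaround − burst = 8 − 6 = 2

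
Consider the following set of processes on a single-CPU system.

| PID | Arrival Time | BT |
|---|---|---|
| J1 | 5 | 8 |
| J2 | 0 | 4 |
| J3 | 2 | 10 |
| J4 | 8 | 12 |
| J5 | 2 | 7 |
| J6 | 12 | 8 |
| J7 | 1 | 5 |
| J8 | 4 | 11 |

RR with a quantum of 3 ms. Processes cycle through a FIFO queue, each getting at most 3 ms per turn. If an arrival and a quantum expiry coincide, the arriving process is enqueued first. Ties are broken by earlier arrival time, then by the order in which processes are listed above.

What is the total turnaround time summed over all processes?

348

Gantt: | J2 0-3 | J7 3-6 | J3 6-9 | J5 9-12 | J2 12-13 | J8 13-16 | J1 16-19 | J7 19-21 | J4 21-24 | J3 24-27 | J6 27-30 | J5 30-33 | J8 33-36 | J1 36-39 | J4 39-42 | J3 42-45 | J6 45-48 | J5 48-49 | J8 49-52 | J1 52-54 | J4 54-57 | J3 57-58 | J6 58-60 | J8 60-62 | J4 62-65 |
Completion: J1=54  J2=13  J3=58  J4=65  J5=49  J6=60  J7=21  J8=62
Turnaround (C−A): J1=49  J2=13  J3=56  J4=57  J5=47  J6=48  J7=20  J8=58
Turnaround = completion − arrival: J1=49, J2=13, J3=56, J4=57, J5=47, J6=48, J7=20, J8=58
Total turnaround = 49 + 13 + 56 + 57 + 47 + 48 + 20 + 58 = 348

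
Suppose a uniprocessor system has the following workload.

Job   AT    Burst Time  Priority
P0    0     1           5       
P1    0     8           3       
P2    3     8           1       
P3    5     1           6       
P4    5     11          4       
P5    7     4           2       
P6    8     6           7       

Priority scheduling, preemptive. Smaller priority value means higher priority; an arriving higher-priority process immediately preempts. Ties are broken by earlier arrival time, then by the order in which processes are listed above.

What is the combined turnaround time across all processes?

153

Schedule: | P1 0-3 | P2 3-11 | P5 11-15 | P1 15-20 | P4 20-31 | P0 31-32 | P3 32-33 | P6 33-39 |
Completion: P0=32  P1=20  P2=11  P3=33  P4=31  P5=15  P6=39
Turnaround = completion − arrival: P0=32, P1=20, P2=8, P3=28, P4=26, P5=8, P6=31
Total turnaround = 32 + 20 + 8 + 28 + 26 + 8 + 31 = 153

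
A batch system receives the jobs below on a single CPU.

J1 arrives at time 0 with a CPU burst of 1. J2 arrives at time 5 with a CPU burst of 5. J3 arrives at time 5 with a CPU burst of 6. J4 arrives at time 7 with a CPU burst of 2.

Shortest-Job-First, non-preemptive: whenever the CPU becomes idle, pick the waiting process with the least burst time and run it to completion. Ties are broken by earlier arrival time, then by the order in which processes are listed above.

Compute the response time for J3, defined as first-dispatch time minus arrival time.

7

Gantt: | J1 0-1 | idle 1-5 | J2 5-10 | J4 10-12 | J3 12-18 |
Completion: J1=1  J2=10  J3=18  J4=12
Response(J3) = first start − arrival = 12 − 5 = 7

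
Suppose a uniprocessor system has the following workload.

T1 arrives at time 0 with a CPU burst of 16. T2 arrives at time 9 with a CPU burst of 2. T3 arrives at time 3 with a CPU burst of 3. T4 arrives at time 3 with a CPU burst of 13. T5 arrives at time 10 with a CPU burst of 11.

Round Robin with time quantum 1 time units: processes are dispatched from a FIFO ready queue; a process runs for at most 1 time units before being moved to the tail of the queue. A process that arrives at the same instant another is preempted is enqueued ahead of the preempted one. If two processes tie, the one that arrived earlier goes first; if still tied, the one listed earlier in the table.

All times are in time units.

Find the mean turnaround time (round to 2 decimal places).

26.60

Gantt: | T1 0-3 | T3 3-4 | T4 4-5 | T1 5-6 | T3 6-7 | T4 7-8 | T1 8-9 | T3 9-10 | T4 10-11 | T2 11-12 | T1 12-13 | T5 13-14 | T4 14-15 | T2 15-16 | T1 16-17 | T5 17-18 | T4 18-19 | T1 19-20 | T5 20-21 | T4 21-22 | T1 22-23 | T5 23-24 | T4 24-25 | T1 25-26 | T5 26-27 | T4 27-28 | T1 28-29 | T5 29-30 | T4 30-31 | T1 31-32 | T5 32-33 | T4 33-34 | T1 34-35 | T5 35-36 | T4 36-37 | T1 37-38 | T5 38-39 | T4 39-40 | T1 40-41 | T5 41-42 | T4 42-43 | T1 43-44 | T5 44-45 |
Completion: T1=44  T2=16  T3=10  T4=43  T5=45
Turnaround times: T1=44, T2=7, T3=7, T4=40, T5=35
Average turnaround = (44+7+7+40+35) / 5 = 133/5 = 26.60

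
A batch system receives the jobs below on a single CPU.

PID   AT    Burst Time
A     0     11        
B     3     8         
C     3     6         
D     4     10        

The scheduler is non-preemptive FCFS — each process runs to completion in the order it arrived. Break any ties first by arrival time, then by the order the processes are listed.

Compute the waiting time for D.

Timeline: | A 0-11 | B 11-19 | C 19-25 | D 25-35 |
Completion: A=11  B=19  C=25  D=35
Turnaround (C−A): A=11  B=16  C=22  D=31
Waiting(D) = turnaround − burst = 31 − 10 = 21

21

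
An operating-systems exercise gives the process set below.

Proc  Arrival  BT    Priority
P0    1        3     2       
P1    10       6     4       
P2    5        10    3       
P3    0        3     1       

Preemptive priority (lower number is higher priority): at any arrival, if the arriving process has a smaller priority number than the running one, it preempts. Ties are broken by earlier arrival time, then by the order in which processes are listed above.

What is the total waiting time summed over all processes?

9

Gantt: | P3 0-3 | P0 3-6 | P2 6-16 | P1 16-22 |
Completion: P0=6  P1=22  P2=16  P3=3
Turnaround (C−A): P0=5  P1=12  P2=11  P3=3
Waiting = turnaround − burst: P0=2, P1=6, P2=1, P3=0
Total waiting = 2 + 6 + 1 + 0 = 9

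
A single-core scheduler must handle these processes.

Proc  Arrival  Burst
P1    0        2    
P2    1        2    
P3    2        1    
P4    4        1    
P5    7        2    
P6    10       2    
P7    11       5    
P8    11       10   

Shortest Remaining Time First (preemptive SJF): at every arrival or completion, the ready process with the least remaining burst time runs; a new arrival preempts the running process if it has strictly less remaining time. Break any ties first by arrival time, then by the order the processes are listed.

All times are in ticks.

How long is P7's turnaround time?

Timeline: | P1 0-2 | P3 2-3 | P2 3-5 | P4 5-6 | idle 6-7 | P5 7-9 | idle 9-10 | P6 10-12 | P7 12-17 | P8 17-27 |
Completion: P1=2  P2=5  P3=3  P4=6  P5=9  P6=12  P7=17  P8=27
Turnaround(P7) = completion − arrival = 17 − 11 = 6

6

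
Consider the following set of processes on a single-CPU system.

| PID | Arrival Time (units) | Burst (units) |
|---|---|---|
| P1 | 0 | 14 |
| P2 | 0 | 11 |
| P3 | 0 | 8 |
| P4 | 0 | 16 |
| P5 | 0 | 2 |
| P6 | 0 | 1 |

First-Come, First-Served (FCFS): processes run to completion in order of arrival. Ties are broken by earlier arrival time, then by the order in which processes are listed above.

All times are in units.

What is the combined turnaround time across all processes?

224

Gantt: | P1 0-14 | P2 14-25 | P3 25-33 | P4 33-49 | P5 49-51 | P6 51-52 |
Completion: P1=14  P2=25  P3=33  P4=49  P5=51  P6=52
Turnaround = completion − arrival: P1=14, P2=25, P3=33, P4=49, P5=51, P6=52
Total turnaround = 14 + 25 + 33 + 49 + 51 + 52 = 224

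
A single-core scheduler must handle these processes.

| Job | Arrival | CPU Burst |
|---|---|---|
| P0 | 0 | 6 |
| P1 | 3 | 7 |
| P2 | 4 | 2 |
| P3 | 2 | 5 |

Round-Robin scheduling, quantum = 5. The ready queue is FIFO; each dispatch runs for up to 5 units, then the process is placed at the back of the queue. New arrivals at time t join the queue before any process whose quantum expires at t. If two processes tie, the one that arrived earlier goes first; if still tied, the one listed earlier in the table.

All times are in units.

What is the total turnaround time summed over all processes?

Timeline: | P0 0-5 | P3 5-10 | P1 10-15 | P2 15-17 | P0 17-18 | P1 18-20 |
Completion: P0=18  P1=20  P2=17  P3=10
Turnaround (C−A): P0=18  P1=17  P2=13  P3=8
Turnaround = completion − arrival: P0=18, P1=17, P2=13, P3=8
Total turnaround = 18 + 17 + 13 + 8 = 56

56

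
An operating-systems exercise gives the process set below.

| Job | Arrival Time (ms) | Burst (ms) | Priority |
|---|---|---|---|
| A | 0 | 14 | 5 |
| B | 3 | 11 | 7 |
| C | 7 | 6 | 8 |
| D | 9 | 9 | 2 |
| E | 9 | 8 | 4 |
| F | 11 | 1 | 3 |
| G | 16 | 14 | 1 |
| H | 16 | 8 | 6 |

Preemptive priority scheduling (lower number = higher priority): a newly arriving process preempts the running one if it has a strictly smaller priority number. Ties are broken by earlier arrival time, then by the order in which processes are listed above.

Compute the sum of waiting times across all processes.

230

Timeline: | A 0-9 | D 9-16 | G 16-30 | D 30-32 | F 32-33 | E 33-41 | A 41-46 | H 46-54 | B 54-65 | C 65-71 |
Completion: A=46  B=65  C=71  D=32  E=41  F=33  G=30  H=54
Waiting = turnaround − burst: A=32, B=51, C=58, D=14, E=24, F=21, G=0, H=30
Total waiting = 32 + 51 + 58 + 14 + 24 + 21 + 0 + 30 = 230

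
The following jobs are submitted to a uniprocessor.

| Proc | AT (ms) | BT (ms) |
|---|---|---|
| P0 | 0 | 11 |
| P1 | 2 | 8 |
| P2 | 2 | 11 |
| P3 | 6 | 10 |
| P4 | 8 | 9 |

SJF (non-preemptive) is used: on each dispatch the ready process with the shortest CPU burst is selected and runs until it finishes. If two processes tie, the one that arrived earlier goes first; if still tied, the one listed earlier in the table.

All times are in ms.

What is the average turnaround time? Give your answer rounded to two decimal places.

Timeline: | P0 0-11 | P1 11-19 | P4 19-28 | P3 28-38 | P2 38-49 |
Completion: P0=11  P1=19  P2=49  P3=38  P4=28
Turnaround times: P0=11, P1=17, P2=47, P3=32, P4=20
Average turnaround = (11+17+47+32+20) / 5 = 127/5 = 25.40

25.40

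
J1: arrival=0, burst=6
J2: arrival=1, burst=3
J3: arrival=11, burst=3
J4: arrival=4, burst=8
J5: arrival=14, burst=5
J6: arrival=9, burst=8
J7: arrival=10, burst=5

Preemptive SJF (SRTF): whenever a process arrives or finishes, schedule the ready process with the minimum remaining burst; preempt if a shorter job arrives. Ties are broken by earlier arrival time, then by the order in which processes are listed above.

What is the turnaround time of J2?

3

Schedule: | J1 0-1 | J2 1-4 | J1 4-9 | J4 9-10 | J7 10-11 | J3 11-14 | J7 14-18 | J5 18-23 | J4 23-30 | J6 30-38 |
Completion: J1=9  J2=4  J3=14  J4=30  J5=23  J6=38  J7=18
Turnaround(J2) = completion − arrival = 4 − 1 = 3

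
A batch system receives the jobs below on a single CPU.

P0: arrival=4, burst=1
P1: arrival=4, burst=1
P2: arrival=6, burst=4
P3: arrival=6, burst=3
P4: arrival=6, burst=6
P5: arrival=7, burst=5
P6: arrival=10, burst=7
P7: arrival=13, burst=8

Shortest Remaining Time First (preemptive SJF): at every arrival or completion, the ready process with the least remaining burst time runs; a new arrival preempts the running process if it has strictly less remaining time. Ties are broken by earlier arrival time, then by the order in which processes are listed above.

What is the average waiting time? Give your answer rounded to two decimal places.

Timeline: | idle 0-4 | P0 4-5 | P1 5-6 | P3 6-9 | P2 9-13 | P5 13-18 | P4 18-24 | P6 24-31 | P7 31-39 |
Completion: P0=5  P1=6  P2=13  P3=9  P4=24  P5=18  P6=31  P7=39
Turnaround (C−A): P0=1  P1=2  P2=7  P3=3  P4=18  P5=11  P6=21  P7=26
Waiting times: P0=0, P1=1, P2=3, P3=0, P4=12, P5=6, P6=14, P7=18
Average waiting = (0+1+3+0+12+6+14+18) / 8 = 54/8 = 6.75

6.75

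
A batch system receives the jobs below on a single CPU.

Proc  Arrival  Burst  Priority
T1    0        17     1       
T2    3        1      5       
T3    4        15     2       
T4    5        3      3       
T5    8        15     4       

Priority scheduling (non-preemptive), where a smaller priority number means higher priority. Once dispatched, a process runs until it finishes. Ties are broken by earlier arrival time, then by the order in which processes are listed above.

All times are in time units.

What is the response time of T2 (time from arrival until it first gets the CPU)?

Gantt: | T1 0-17 | T3 17-32 | T4 32-35 | T5 35-50 | T2 50-51 |
Completion: T1=17  T2=51  T3=32  T4=35  T5=50
Turnaround (C−A): T1=17  T2=48  T3=28  T4=30  T5=42
Response(T2) = first start − arrival = 50 − 3 = 47

47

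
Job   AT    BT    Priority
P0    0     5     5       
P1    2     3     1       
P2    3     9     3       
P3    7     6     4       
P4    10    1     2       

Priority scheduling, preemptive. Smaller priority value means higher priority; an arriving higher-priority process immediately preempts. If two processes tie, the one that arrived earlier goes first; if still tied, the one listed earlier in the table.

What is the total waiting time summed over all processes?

30

Gantt: | P0 0-2 | P1 2-5 | P2 5-10 | P4 10-11 | P2 11-15 | P3 15-21 | P0 21-24 |
Completion: P0=24  P1=5  P2=15  P3=21  P4=11
Turnaround (C−A): P0=24  P1=3  P2=12  P3=14  P4=1
Waiting = turnaround − burst: P0=19, P1=0, P2=3, P3=8, P4=0
Total waiting = 19 + 0 + 3 + 8 + 0 = 30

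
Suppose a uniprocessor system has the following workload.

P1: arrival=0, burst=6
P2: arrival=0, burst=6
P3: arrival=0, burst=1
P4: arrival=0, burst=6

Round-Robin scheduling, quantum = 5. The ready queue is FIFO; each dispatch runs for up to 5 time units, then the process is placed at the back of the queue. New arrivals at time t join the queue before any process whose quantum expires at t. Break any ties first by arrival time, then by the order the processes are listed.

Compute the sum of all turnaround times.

65

Schedule: | P1 0-5 | P2 5-10 | P3 10-11 | P4 11-16 | P1 16-17 | P2 17-18 | P4 18-19 |
Completion: P1=17  P2=18  P3=11  P4=19
Turnaround (C−A): P1=17  P2=18  P3=11  P4=19
Turnaround = completion − arrival: P1=17, P2=18, P3=11, P4=19
Total turnaround = 17 + 18 + 11 + 19 = 65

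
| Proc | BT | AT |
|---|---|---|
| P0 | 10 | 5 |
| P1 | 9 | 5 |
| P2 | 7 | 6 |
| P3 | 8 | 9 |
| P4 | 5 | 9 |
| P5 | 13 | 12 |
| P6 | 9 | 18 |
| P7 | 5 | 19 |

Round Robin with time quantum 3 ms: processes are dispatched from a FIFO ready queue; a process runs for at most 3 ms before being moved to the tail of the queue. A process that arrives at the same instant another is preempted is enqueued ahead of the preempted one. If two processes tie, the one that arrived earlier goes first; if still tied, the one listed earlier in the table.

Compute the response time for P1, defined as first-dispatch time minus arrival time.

Schedule: | idle 0-5 | P0 5-8 | P1 8-11 | P2 11-14 | P0 14-17 | P3 17-20 | P4 20-23 | P1 23-26 | P5 26-29 | P2 29-32 | P0 32-35 | P6 35-38 | P7 38-41 | P3 41-44 | P4 44-46 | P1 46-49 | P5 49-52 | P2 52-53 | P0 53-54 | P6 54-57 | P7 57-59 | P3 59-61 | P5 61-64 | P6 64-67 | P5 67-71 |
Completion: P0=54  P1=49  P2=53  P3=61  P4=46  P5=71  P6=67  P7=59
Turnaround (C−A): P0=49  P1=44  P2=47  P3=52  P4=37  P5=59  P6=49  P7=40
Response(P1) = first start − arrival = 8 − 5 = 3

3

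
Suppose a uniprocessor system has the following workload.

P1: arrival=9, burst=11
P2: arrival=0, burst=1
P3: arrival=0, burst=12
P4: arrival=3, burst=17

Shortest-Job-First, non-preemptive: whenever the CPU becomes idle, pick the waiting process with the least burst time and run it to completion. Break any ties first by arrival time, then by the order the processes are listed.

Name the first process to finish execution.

Gantt: | P2 0-1 | P3 1-13 | P1 13-24 | P4 24-41 |
Completion: P1=24  P2=1  P3=13  P4=41
Turnaround (C−A): P1=15  P2=1  P3=13  P4=38
Finish order: P2 → P3 → P1 → P4

P2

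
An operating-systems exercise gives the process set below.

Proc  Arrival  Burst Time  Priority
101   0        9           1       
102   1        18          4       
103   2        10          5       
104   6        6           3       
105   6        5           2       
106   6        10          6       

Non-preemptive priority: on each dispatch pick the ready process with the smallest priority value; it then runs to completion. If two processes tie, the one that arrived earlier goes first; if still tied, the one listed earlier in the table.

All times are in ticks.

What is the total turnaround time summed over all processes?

Gantt: | 101 0-9 | 105 9-14 | 104 14-20 | 102 20-38 | 103 38-48 | 106 48-58 |
Completion: 101=9  102=38  103=48  104=20  105=14  106=58
Turnaround (C−A): 101=9  102=37  103=46  104=14  105=8  106=52
Turnaround = completion − arrival: 101=9, 102=37, 103=46, 104=14, 105=8, 106=52
Total turnaround = 9 + 37 + 46 + 14 + 8 + 52 = 166

166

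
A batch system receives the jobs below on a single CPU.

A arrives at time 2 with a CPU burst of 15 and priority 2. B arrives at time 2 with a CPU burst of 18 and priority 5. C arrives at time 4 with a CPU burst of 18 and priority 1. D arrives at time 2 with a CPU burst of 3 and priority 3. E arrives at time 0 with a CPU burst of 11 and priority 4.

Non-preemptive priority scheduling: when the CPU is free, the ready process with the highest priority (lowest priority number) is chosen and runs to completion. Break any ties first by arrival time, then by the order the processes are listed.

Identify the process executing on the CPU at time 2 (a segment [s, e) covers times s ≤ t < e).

E

Schedule: | E 0-11 | C 11-29 | A 29-44 | D 44-47 | B 47-65 |
Completion: A=44  B=65  C=29  D=47  E=11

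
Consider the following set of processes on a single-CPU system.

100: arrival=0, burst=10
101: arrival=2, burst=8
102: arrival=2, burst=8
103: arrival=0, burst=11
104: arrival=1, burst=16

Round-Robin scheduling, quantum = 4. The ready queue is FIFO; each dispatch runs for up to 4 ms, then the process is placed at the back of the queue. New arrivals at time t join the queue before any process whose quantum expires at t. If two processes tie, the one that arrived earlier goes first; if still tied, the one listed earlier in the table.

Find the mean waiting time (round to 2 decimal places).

31.60

Timeline: | 100 0-4 | 103 4-8 | 104 8-12 | 101 12-16 | 102 16-20 | 100 20-24 | 103 24-28 | 104 28-32 | 101 32-36 | 102 36-40 | 100 40-42 | 103 42-45 | 104 45-53 |
Completion: 100=42  101=36  102=40  103=45  104=53
Turnaround (C−A): 100=42  101=34  102=38  103=45  104=52
Waiting times: 100=32, 101=26, 102=30, 103=34, 104=36
Average waiting = (32+26+30+34+36) / 5 = 158/5 = 31.60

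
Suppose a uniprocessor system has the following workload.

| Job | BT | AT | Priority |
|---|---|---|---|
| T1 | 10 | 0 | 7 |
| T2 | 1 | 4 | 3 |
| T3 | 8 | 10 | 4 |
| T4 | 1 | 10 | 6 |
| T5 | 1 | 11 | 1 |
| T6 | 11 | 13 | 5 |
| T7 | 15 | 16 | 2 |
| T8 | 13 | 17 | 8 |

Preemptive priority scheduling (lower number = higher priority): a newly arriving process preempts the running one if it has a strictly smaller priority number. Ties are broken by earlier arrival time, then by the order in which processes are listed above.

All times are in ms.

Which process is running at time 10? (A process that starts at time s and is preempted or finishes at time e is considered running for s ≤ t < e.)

T3

Timeline: | T1 0-4 | T2 4-5 | T1 5-10 | T3 10-11 | T5 11-12 | T3 12-16 | T7 16-31 | T3 31-34 | T6 34-45 | T4 45-46 | T1 46-47 | T8 47-60 |
Completion: T1=47  T2=5  T3=34  T4=46  T5=12  T6=45  T7=31  T8=60
Turnaround (C−A): T1=47  T2=1  T3=24  T4=36  T5=1  T6=32  T7=15  T8=43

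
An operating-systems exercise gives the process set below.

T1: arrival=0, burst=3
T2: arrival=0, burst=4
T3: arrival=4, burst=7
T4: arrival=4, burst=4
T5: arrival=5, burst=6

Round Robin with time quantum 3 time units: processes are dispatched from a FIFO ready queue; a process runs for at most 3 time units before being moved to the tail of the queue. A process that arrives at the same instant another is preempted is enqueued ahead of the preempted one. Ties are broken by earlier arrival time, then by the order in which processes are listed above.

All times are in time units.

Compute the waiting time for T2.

12

Timeline: | T1 0-3 | T2 3-6 | T3 6-9 | T4 9-12 | T5 12-15 | T2 15-16 | T3 16-19 | T4 19-20 | T5 20-23 | T3 23-24 |
Completion: T1=3  T2=16  T3=24  T4=20  T5=23
Waiting(T2) = turnaround − burst = 16 − 4 = 12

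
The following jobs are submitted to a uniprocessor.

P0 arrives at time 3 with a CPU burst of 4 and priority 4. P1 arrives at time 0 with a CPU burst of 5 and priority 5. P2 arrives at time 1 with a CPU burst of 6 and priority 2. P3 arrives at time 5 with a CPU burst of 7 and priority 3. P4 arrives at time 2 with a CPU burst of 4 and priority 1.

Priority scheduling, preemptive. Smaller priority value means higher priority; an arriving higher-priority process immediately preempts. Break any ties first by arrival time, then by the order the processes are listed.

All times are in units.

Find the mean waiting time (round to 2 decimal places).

9.20

Gantt: | P1 0-1 | P2 1-2 | P4 2-6 | P2 6-11 | P3 11-18 | P0 18-22 | P1 22-26 |
Completion: P0=22  P1=26  P2=11  P3=18  P4=6
Waiting times: P0=15, P1=21, P2=4, P3=6, P4=0
Average waiting = (15+21+4+6+0) / 5 = 46/5 = 9.20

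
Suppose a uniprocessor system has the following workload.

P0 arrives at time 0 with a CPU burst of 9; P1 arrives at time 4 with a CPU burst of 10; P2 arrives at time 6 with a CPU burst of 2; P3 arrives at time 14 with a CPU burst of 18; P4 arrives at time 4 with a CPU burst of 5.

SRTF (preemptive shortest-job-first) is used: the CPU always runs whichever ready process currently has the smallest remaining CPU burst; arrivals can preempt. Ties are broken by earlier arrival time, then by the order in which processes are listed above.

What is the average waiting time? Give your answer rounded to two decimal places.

Timeline: | P0 0-6 | P2 6-8 | P0 8-11 | P4 11-16 | P1 16-26 | P3 26-44 |
Completion: P0=11  P1=26  P2=8  P3=44  P4=16
Waiting times: P0=2, P1=12, P2=0, P3=12, P4=7
Average waiting = (2+12+0+12+7) / 5 = 33/5 = 6.60

6.60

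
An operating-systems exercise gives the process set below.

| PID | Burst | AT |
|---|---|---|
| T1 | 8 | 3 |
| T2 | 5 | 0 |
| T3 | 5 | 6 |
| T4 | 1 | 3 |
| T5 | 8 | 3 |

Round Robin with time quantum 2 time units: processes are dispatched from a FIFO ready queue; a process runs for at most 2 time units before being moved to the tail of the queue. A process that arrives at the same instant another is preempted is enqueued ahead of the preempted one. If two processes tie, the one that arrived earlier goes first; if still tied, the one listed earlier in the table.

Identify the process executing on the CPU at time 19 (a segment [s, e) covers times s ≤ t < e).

Schedule: | T2 0-4 | T1 4-6 | T4 6-7 | T5 7-9 | T2 9-10 | T3 10-12 | T1 12-14 | T5 14-16 | T3 16-18 | T1 18-20 | T5 20-22 | T3 22-23 | T1 23-25 | T5 25-27 |
Completion: T1=25  T2=10  T3=23  T4=7  T5=27

T1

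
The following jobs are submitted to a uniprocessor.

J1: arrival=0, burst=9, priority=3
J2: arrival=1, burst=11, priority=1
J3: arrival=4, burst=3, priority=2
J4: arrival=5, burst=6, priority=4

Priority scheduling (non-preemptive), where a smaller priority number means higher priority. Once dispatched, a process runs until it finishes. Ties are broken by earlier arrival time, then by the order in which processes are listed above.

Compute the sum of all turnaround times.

71

Schedule: | J1 0-9 | J2 9-20 | J3 20-23 | J4 23-29 |
Completion: J1=9  J2=20  J3=23  J4=29
Turnaround (C−A): J1=9  J2=19  J3=19  J4=24
Turnaround = completion − arrival: J1=9, J2=19, J3=19, J4=24
Total turnaround = 9 + 19 + 19 + 24 = 71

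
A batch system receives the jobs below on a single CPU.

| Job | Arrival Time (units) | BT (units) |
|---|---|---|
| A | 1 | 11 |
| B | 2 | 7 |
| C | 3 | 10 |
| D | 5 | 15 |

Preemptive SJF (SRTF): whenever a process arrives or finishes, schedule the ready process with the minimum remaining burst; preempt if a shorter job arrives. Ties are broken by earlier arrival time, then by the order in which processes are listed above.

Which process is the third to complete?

Gantt: | idle 0-1 | A 1-2 | B 2-9 | A 9-19 | C 19-29 | D 29-44 |
Completion: A=19  B=9  C=29  D=44
Turnaround (C−A): A=18  B=7  C=26  D=39
Finish order: B → A → C → D

C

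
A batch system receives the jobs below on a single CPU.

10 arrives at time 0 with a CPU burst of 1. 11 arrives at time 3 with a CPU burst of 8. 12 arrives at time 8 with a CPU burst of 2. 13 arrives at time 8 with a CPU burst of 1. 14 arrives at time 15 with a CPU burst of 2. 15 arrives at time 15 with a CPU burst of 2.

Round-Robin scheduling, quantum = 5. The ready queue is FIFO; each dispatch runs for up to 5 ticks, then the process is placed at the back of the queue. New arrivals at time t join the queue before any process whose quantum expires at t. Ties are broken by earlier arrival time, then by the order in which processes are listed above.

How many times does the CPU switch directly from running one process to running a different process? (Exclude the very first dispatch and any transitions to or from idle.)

4

Gantt: | 10 0-1 | idle 1-3 | 11 3-8 | 12 8-10 | 13 10-11 | 11 11-14 | idle 14-15 | 14 15-17 | 15 17-19 |
Completion: 10=1  11=14  12=10  13=11  14=17  15=19
Turnaround (C−A): 10=1  11=11  12=2  13=3  14=2  15=4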